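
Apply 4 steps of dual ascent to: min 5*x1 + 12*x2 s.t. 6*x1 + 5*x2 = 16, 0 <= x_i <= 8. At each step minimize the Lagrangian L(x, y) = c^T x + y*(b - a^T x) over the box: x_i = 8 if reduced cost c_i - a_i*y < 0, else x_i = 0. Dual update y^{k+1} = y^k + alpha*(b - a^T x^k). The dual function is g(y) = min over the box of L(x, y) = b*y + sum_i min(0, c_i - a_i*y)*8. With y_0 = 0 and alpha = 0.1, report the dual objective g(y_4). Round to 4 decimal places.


Dual ascent for LP: min 5*x1 + 12*x2, 6*x1 + 5*x2 = 16, 0 <= x_i <= 8
Step 1: y^k = 0.0, reduced costs: (5.0, 12.0)
  x^k = (0.0, 0.0), subgradient = b - a^T x = 16.0
  y^{k+1} = 0.0 + 0.1*16.0 = 1.6
Step 2: y^k = 1.6, reduced costs: (-4.6, 4.0)
  x^k = (8.0, 0.0), subgradient = b - a^T x = -32.0
  y^{k+1} = 1.6 + 0.1*-32.0 = -1.6
Step 3: y^k = -1.6, reduced costs: (14.6, 20.0)
  x^k = (0.0, 0.0), subgradient = b - a^T x = 16.0
  y^{k+1} = -1.6 + 0.1*16.0 = 0.0
Step 4: y^k = 0.0, reduced costs: (5.0, 12.0)
  x^k = (0.0, 0.0), subgradient = b - a^T x = 16.0
  y^{k+1} = 0.0 + 0.1*16.0 = 1.6
Dual objective at y_4 = 1.6: reduced costs (-4.6, 4.0), box minimizer x = (8.0, 0.0)
g(y_4) = b*y + (c1 - a1*y)*x1 + (c2 - a2*y)*x2 = 16*1.6 + (-4.6)*8.0 + 4.0*0.0 = 25.6 - 36.8 + 0.0 = -11.2


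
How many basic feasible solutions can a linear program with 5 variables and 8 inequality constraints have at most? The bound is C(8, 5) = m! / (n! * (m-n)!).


Each vertex corresponds to some choice of n active constraints out of m, so the number of vertices is at most C(m, n) = m! / (n!(m-n)!).
m = 8, n = 5
Numerator: 8 * 7 * 6 * 5 * 4
Denominator: 5! = 120
C(8, 5) = 56


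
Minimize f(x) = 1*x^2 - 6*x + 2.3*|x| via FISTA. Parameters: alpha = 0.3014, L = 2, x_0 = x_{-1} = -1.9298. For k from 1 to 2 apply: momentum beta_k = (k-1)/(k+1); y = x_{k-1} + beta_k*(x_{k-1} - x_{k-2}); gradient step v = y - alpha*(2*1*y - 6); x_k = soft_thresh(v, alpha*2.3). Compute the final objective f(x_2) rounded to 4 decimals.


FISTA on f(x) = 1*x^2 - 6*x + 2.3*|x|
L = 2, alpha = 0.3014
Iteration 1: beta = 0.0, y = -1.9298 + 0.0*(-1.9298 + 1.9298) = -1.9298
  grad(y) = -9.8596, v = y - alpha*grad = 1.0419
  prox(v) = soft_thresh(1.0419, 0.6932) = 0.3487
Iteration 2: beta = 0.3333, y = 0.3487 + 0.3333*(0.3487 + 1.9298) = 1.1082
  grad(y) = -3.7837, v = y - alpha*grad = 2.2486
  prox(v) = soft_thresh(2.2486, 0.6932) = 1.5553
f(x_2) = 1*1.5553^2 - 6*1.5553 + 2.3*|1.5553| = -3.3357


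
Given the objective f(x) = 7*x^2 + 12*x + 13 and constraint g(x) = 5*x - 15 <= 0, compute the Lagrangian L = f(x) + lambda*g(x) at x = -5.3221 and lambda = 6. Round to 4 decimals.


Step 1: Evaluate f(x).
f(-5.3221) = 7*(-5.3221)^2 + 12*(-5.3221) + 13 = 147.408
Step 2: Evaluate g(x).
g(-5.3221) = 5*-5.3221 - 15 = -41.6105
Step 3: Compute Lagrangian.
L = 147.408 + 6*-41.6105 = -102.255


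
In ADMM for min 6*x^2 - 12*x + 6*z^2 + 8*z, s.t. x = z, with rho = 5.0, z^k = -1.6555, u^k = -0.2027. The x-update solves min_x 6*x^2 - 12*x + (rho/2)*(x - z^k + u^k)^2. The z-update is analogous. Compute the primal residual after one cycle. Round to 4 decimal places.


ADMM iteration with rho = 5.0, z^k = -1.6555, u^k = -0.2027
Step 1: x-update.
Minimize 6*x^2 - 12*x + (5.0/2)*(x + 1.6555 - 0.2027)^2
FOC: (2*6 + 5.0)*x = 12 + 5.0*(-1.6555 + 0.2027)
x^{k+1} = 0.2786
Step 2: z-update.
Minimize 6*z^2 + 8*z + (5.0/2)*(0.2786 - z - 0.2027)^2
FOC: (2*6 + 5.0)*z = -8 + 5.0*(0.2786 - 0.2027)
z^{k+1} = -0.4483
Step 3: u-update.
u^{k+1} = -0.2027 + 0.2786 + 0.4483 = 0.5242
Step 4: Primal residual = |0.2786 + 0.4483| = 0.7269


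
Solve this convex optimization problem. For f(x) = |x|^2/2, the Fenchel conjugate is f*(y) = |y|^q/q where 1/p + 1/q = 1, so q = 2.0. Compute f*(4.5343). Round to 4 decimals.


The conjugate exponent q satisfies 1/p + 1/q = 1.
p = 2, so q = 2/(2 - 1) = 2.0
|y|^q = 4.5343^2.0 = 20.5599
f*(4.5343) = 20.5599 / 2.0 = 10.2799


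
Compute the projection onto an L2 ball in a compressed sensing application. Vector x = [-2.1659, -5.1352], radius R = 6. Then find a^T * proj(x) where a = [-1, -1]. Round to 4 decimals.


Step 1: Compute ||x|| (intermediates to 6 decimals).
||x|| = sqrt((-2.1659)^2 + (-5.1352)^2) = 5.573276
Step 2: Project.
Since ||x|| <= R, proj = x (no scaling needed).
proj(x) = [-2.1659, -5.1352]
Step 3: Dot product.
a^T * proj(x) = -1*(-2.1659) - 1*(-5.1352) = 7.3011


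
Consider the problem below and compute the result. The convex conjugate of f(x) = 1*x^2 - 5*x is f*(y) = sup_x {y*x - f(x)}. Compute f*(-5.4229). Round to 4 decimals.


f*(y) = sup_x {y*x - a*x^2 - b*x} = sup_x {(y-b)*x - a*x^2}
FOC: (y - b) - 2a*x = 0 => x* = (y - b)/(2a)
x* = (-5.4229 + 5)/(2*1) = -0.2115
f*(-5.4229) = (y-b)^2/(4a) = (-5.4229 + 5)^2/(4*1)
= 0.1788/4 = 0.0447


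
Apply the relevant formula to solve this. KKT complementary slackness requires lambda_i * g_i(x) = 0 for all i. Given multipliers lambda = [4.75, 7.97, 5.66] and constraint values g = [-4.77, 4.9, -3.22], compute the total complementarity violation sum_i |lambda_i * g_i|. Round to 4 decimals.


KKT complementary slackness check:
lambda_1 * g_1 = 4.75 * -4.77 = -22.6575
lambda_2 * g_2 = 7.97 * 4.9 = 39.053
lambda_3 * g_3 = 5.66 * -3.22 = -18.2252
Total violation = 22.6575 + 39.053 + 18.2252 = 79.9357


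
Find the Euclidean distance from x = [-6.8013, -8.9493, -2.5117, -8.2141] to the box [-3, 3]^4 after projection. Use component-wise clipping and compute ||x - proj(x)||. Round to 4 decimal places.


Project each component onto [-3, 3].
clip(-6.8013) = -3.0, clip(-8.9493) = -3.0, clip(-2.5117) = -2.5117, clip(-8.2141) = -3.0
Projection = [-3.0, -3.0, -2.5117, -3.0]
Squared diffs: [14.4499, 35.3942, 0.0, 27.1868]
Distance = sqrt(77.0309) = 8.7767


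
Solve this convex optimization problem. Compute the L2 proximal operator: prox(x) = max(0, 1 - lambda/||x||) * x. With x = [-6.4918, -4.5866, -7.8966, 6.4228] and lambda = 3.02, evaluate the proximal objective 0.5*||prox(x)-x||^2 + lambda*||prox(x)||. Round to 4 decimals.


Step 1: Compute ||x||.
||x|| = 12.9147
Step 2: Compute scaling factor.
scale = max(0, 1 - 3.02/12.9147) = 0.7662
Step 3: prox(x) = [-4.9737, -3.5141, -6.05, 4.9209]
||prox(x)|| = 9.8947
Step 4: Proximal objective.
0.5*||prox-x||^2 = 4.5602
lambda*||prox|| = 29.882
Total = 34.4421


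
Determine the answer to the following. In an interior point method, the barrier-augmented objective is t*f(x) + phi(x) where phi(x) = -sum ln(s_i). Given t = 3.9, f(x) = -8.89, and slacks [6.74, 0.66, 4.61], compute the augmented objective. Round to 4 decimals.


Step 1: Compute log-barrier.
ln values: [1.9081, -0.4155, 1.5282]
phi = -(1.9081 - 0.4155 + 1.5282) = -3.0208
Step 2: Compute augmented objective.
t*f(x) = 3.9*-8.89 = -34.671
Total = -34.671 - 3.0208 = -37.6918


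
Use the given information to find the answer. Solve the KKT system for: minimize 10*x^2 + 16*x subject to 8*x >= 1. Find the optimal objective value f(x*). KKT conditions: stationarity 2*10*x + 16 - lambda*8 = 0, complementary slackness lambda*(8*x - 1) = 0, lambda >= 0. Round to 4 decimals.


Step 1: Try lambda = 0 (constraint inactive).
x_unc = -16/(2*10) = -0.8
Check: 8*-0.8 = -6.4 < 1 -- violated!
Step 2: Constraint must be active: 8*x = 1
x* = 1/8 = 0.125
lambda = (2*10*0.125 + 16)/8 = 2.3125
Step 3: Compute optimal value.
f(x*) = 10*0.125^2 + 16*0.125 = 2.1563


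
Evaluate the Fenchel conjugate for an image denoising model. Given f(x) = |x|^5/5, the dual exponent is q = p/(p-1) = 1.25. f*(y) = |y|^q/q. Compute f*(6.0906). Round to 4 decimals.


The conjugate exponent q satisfies 1/p + 1/q = 1.
p = 5, so q = 5/(5 - 1) = 1.25
|y|^q = 6.0906^1.25 = 9.5681
f*(6.0906) = 9.5681 / 1.25 = 7.6545


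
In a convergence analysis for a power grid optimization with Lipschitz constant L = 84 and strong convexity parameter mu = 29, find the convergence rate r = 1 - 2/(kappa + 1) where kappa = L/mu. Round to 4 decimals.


Step 1: Compute the condition number.
kappa = L/mu = 84/29 = 2.8966
Step 2: Compute the convergence rate.
r = 1 - 2/(kappa + 1) = 1 - 2*mu/(L + mu) = (L - mu)/(L + mu) = 55/113 = 0.4867


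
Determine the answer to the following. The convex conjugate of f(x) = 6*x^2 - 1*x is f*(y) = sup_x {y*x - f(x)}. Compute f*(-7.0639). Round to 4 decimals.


f*(y) = sup_x {y*x - a*x^2 - b*x} = sup_x {(y-b)*x - a*x^2}
FOC: (y - b) - 2a*x = 0 => x* = (y - b)/(2a)
x* = (-7.0639 + 1)/(2*6) = -0.5053
f*(-7.0639) = (y-b)^2/(4a) = (-7.0639 + 1)^2/(4*6)
= 36.7709/24 = 1.5321


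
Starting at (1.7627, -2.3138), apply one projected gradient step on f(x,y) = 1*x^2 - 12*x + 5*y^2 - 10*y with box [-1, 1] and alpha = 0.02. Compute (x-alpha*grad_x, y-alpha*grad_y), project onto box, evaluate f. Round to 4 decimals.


Step 1: Compute gradient at (1.7627, -2.3138).
grad_x = 2*1*1.7627 - 12 = -8.4746
grad_y = 2*5*-2.3138 - 10 = -33.138
Step 2: Gradient step.
x_raw = 1.7627 - 0.02*-8.4746 = 1.9322
y_raw = -2.3138 - 0.02*-33.138 = -1.651
Step 3: Project onto [-1, 1].
x_proj = clip(1.9322) = 1.0
y_proj = clip(-1.651) = -1.0
Step 4: Evaluate f.
f(1.0, -1.0) = 4.0


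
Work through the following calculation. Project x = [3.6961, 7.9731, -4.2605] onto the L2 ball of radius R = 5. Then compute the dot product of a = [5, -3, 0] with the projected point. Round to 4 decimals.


Step 1: Compute ||x|| (intermediates to 6 decimals).
||x|| = sqrt(3.6961^2 + 7.9731^2 + (-4.2605)^2) = 9.766439
Step 2: Project.
Since ||x|| > R, scale = R/||x|| = 5/9.766439 = 0.511957, proj(x) = scale * x
proj(x) = [1.892244, 4.081884, -2.181193]
Step 3: Dot product.
a^T * proj(x) = 5*1.892244 - 3*4.081884 + 0*(-2.181193) = -2.7844


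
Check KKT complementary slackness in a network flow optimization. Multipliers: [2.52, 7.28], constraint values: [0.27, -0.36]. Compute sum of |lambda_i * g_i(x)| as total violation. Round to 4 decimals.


KKT complementary slackness check:
lambda_1 * g_1 = 2.52 * 0.27 = 0.6804
lambda_2 * g_2 = 7.28 * -0.36 = -2.6208
Total violation = 0.6804 + 2.6208 = 3.3012


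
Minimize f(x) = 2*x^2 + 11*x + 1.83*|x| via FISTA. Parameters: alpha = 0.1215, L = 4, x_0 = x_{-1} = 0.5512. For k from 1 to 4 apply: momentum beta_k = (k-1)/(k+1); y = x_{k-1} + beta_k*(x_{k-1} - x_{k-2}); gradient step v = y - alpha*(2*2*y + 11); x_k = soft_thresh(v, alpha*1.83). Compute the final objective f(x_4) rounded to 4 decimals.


FISTA on f(x) = 2*x^2 + 11*x + 1.83*|x|
L = 4, alpha = 0.1215
Iteration 1: beta = 0.0, y = 0.5512 + 0.0*(0.5512 - 0.5512) = 0.5512
  grad(y) = 13.2048, v = y - alpha*grad = -1.0532
  prox(v) = soft_thresh(-1.0532, 0.2223) = -0.8308
Iteration 2: beta = 0.3333, y = -0.8308 + 0.3333*(-0.8308 - 0.5512) = -1.2915
  grad(y) = 5.8339, v = y - alpha*grad = -2.0003
  prox(v) = soft_thresh(-2.0003, 0.2223) = -1.778
Iteration 3: beta = 0.5, y = -1.778 + 0.5*(-1.778 + 0.8308) = -2.2516
  grad(y) = 1.9937, v = y - alpha*grad = -2.4938
  prox(v) = soft_thresh(-2.4938, 0.2223) = -2.2715
Iteration 4: beta = 0.6, y = -2.2715 + 0.6*(-2.2715 + 1.778) = -2.5675
  grad(y) = 0.7298, v = y - alpha*grad = -2.6562
  prox(v) = soft_thresh(-2.6562, 0.2223) = -2.4339
f(x_4) = 2*(-2.4339)^2 + 11*(-2.4339) + 1.83*|-2.4339| = -10.4711


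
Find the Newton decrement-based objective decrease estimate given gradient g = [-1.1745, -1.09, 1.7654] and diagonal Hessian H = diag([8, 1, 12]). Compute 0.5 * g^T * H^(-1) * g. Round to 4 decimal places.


Step 1: H is diagonal, so H^(-1) * g = [-0.1468, -1.09, 0.1471].
Step 2: g^T H^(-1) g = sum_i g_i^2 / H_ii
  = (-1.1745)^2/8 + (-1.09)^2/1 + (1.7654)^2/12
  = 0.1724 + 1.1881 + 0.2597 = 1.6203
Step 3: Objective decrease = 0.5 * g^T H^(-1) g = 0.8101


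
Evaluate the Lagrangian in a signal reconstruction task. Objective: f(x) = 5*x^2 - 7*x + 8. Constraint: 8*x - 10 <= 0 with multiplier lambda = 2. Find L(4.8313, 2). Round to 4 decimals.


Step 1: Evaluate f(x).
f(4.8313) = 5*4.8313^2 - 7*4.8313 + 8 = 90.8882
Step 2: Evaluate g(x).
g(4.8313) = 8*4.8313 - 10 = 28.6504
Step 3: Compute Lagrangian.
L = 90.8882 + 2*28.6504 = 148.189


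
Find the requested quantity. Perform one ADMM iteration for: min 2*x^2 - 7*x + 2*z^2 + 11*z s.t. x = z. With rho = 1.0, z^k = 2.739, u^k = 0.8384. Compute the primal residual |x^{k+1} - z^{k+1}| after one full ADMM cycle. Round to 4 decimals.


ADMM iteration with rho = 1.0, z^k = 2.739, u^k = 0.8384
Step 1: x-update.
Minimize 2*x^2 - 7*x + (1.0/2)*(x - 2.739 + 0.8384)^2
FOC: (2*2 + 1.0)*x = 7 + 1.0*(2.739 - 0.8384)
x^{k+1} = 1.7801
Step 2: z-update.
Minimize 2*z^2 + 11*z + (1.0/2)*(1.7801 - z + 0.8384)^2
FOC: (2*2 + 1.0)*z = -11 + 1.0*(1.7801 + 0.8384)
z^{k+1} = -1.6763
Step 3: u-update.
u^{k+1} = 0.8384 + 1.7801 + 1.6763 = 4.2948
Step 4: Primal residual = |1.7801 + 1.6763| = 3.4564


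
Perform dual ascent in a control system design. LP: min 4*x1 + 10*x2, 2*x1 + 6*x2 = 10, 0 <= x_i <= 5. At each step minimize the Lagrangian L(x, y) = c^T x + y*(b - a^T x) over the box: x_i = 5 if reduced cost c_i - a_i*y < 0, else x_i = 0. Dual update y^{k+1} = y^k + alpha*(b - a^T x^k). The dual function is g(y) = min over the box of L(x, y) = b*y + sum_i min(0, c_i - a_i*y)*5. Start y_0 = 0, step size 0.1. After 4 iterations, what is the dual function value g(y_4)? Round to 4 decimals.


Dual ascent for LP: min 4*x1 + 10*x2, 2*x1 + 6*x2 = 10, 0 <= x_i <= 5
Step 1: y^k = 0.0, reduced costs: (4.0, 10.0)
  x^k = (0.0, 0.0), subgradient = b - a^T x = 10.0
  y^{k+1} = 0.0 + 0.1*10.0 = 1.0
Step 2: y^k = 1.0, reduced costs: (2.0, 4.0)
  x^k = (0.0, 0.0), subgradient = b - a^T x = 10.0
  y^{k+1} = 1.0 + 0.1*10.0 = 2.0
Step 3: y^k = 2.0, reduced costs: (0.0, -2.0)
  x^k = (0.0, 5.0), subgradient = b - a^T x = -20.0
  y^{k+1} = 2.0 + 0.1*-20.0 = 0.0
Step 4: y^k = 0.0, reduced costs: (4.0, 10.0)
  x^k = (0.0, 0.0), subgradient = b - a^T x = 10.0
  y^{k+1} = 0.0 + 0.1*10.0 = 1.0
Dual objective at y_4 = 1.0: reduced costs (2.0, 4.0), box minimizer x = (0.0, 0.0)
g(y_4) = b*y + (c1 - a1*y)*x1 + (c2 - a2*y)*x2 = 10*1.0 + 2.0*0.0 + 4.0*0.0 = 10.0 + 0.0 + 0.0 = 10.0


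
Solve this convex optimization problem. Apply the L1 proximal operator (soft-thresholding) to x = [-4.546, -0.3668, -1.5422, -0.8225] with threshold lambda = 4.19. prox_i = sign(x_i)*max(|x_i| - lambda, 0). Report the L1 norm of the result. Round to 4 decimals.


Soft-thresholding with lambda = 4.19:
prox(-4.546) = sign(-4.546)*max(|-4.546| - 4.19, 0) = -0.356
prox(-0.3668) = sign(-0.3668)*max(|-0.3668| - 4.19, 0) = 0.0
prox(-1.5422) = sign(-1.5422)*max(|-1.5422| - 4.19, 0) = 0.0
prox(-0.8225) = sign(-0.8225)*max(|-0.8225| - 4.19, 0) = 0.0
prox(x) = [-0.356, 0.0, 0.0, 0.0]
||prox(x)||_1 = 0.356 + 0.0 + 0.0 + 0.0 = 0.356


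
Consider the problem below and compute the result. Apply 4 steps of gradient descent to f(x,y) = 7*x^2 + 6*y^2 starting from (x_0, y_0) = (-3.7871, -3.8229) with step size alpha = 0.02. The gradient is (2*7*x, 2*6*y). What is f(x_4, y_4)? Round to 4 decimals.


Gradient descent on f(x,y) = 7*x^2 + 6*y^2.
Starting point: (-3.7871, -3.8229), alpha = 0.02
Step 1: grad_x = 2*7*-3.7871 = -53.0194, grad_y = 2*6*-3.8229 = -45.8748
  x_1 = -3.7871 - 0.02*-53.0194 = -2.7267
  y_1 = -3.8229 - 0.02*-45.8748 = -2.9054
Step 2: grad_x = 2*7*-2.7267 = -38.174, grad_y = 2*6*-2.9054 = -34.8648
  x_2 = -2.7267 - 0.02*-38.174 = -1.9632
  y_2 = -2.9054 - 0.02*-34.8648 = -2.2081
Step 3: grad_x = 2*7*-1.9632 = -27.4853, grad_y = 2*6*-2.2081 = -26.4973
  x_3 = -1.9632 - 0.02*-27.4853 = -1.4135
  y_3 = -2.2081 - 0.02*-26.4973 = -1.6782
Step 4: grad_x = 2*7*-1.4135 = -19.7894, grad_y = 2*6*-1.6782 = -20.1379
  x_4 = -1.4135 - 0.02*-19.7894 = -1.0177
  y_4 = -1.6782 - 0.02*-20.1379 = -1.2754
f(-1.0177, -1.2754) = 7*(-1.0177)^2 + 6*(-1.2754)^2 = 17.0105


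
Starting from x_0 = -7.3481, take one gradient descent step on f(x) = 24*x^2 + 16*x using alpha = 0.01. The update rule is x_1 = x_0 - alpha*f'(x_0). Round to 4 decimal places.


We compute the gradient at x_0 and apply the update.
f'(x) = 48*x + 16
f'(-7.3481) = 48*-7.3481 + 16 = -336.7088
x_1 = -7.3481 - 0.01*-336.7088 = -3.981


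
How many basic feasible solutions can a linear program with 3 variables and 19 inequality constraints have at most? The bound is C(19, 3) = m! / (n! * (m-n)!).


Each vertex corresponds to some choice of n active constraints out of m, so the number of vertices is at most C(m, n) = m! / (n!(m-n)!).
m = 19, n = 3
Numerator: 19 * 18 * 17
Denominator: 3! = 6
C(19, 3) = 969


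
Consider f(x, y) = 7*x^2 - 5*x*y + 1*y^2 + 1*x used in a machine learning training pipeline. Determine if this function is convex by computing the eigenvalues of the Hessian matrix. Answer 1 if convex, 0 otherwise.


The Hessian of f(x,y) = 7*x^2 - 5*x*y + 1*y^2 + 1*x is:
H = [[14, -5], [-5, 2]]
Trace = 14 + 2 = 16
Determinant = 14*2 - (-5)^2 = 3
Discriminant = (16)^2 - 4*3 = 244.0
Eigenvalues: lambda_1 = 0.1898, lambda_2 = 15.8102
The function is convex.

1


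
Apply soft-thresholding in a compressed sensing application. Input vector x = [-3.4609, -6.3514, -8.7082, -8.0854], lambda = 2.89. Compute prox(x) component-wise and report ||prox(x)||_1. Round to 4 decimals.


Soft-thresholding with lambda = 2.89:
prox(-3.4609) = sign(-3.4609)*max(|-3.4609| - 2.89, 0) = -0.5709
prox(-6.3514) = sign(-6.3514)*max(|-6.3514| - 2.89, 0) = -3.4614
prox(-8.7082) = sign(-8.7082)*max(|-8.7082| - 2.89, 0) = -5.8182
prox(-8.0854) = sign(-8.0854)*max(|-8.0854| - 2.89, 0) = -5.1954
prox(x) = [-0.5709, -3.4614, -5.8182, -5.1954]
||prox(x)||_1 = 0.5709 + 3.4614 + 5.8182 + 5.1954 = 15.0459


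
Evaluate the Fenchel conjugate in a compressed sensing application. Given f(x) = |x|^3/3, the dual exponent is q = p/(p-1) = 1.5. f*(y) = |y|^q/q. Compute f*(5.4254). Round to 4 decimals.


The conjugate exponent q satisfies 1/p + 1/q = 1.
p = 3, so q = 3/(3 - 1) = 1.5
|y|^q = 5.4254^1.5 = 12.6371
f*(5.4254) = 12.6371 / 1.5 = 8.4247


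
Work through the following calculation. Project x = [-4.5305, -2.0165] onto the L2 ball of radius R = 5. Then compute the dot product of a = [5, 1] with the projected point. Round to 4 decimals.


Step 1: Compute ||x|| (intermediates to 6 decimals).
||x|| = sqrt((-4.5305)^2 + (-2.0165)^2) = 4.959002
Step 2: Project.
Since ||x|| <= R, proj = x (no scaling needed).
proj(x) = [-4.5305, -2.0165]
Step 3: Dot product.
a^T * proj(x) = 5*(-4.5305) + 1*(-2.0165) = -24.669


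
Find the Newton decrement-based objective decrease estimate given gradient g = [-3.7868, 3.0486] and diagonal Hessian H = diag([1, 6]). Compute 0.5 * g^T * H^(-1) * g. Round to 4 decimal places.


Step 1: H is diagonal, so H^(-1) * g = [-3.7868, 0.5081].
Step 2: g^T H^(-1) g = sum_i g_i^2 / H_ii
  = (-3.7868)^2/1 + (3.0486)^2/6
  = 14.3399 + 1.549 = 15.8888
Step 3: Objective decrease = 0.5 * g^T H^(-1) g = 7.9444


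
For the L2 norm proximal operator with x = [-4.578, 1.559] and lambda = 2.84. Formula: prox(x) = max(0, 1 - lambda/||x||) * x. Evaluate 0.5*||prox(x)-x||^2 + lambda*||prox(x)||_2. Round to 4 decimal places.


Step 1: Compute ||x||.
||x|| = 4.8362
Step 2: Compute scaling factor.
scale = max(0, 1 - 2.84/4.8362) = 0.4128
Step 3: prox(x) = [-1.8896, 0.6435]
||prox(x)|| = 1.9962
Step 4: Proximal objective.
0.5*||prox-x||^2 = 4.0328
lambda*||prox|| = 5.6692
Total = 9.7019


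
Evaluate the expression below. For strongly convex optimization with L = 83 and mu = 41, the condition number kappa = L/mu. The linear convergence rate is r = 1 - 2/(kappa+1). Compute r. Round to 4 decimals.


Step 1: Compute the condition number.
kappa = L/mu = 83/41 = 2.0244
Step 2: Compute the convergence rate.
r = 1 - 2/(kappa + 1) = 1 - 2*mu/(L + mu) = (L - mu)/(L + mu) = 42/124 = 0.3387


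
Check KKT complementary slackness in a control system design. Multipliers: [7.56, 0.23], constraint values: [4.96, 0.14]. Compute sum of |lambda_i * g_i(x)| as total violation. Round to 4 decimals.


KKT complementary slackness check:
lambda_1 * g_1 = 7.56 * 4.96 = 37.4976
lambda_2 * g_2 = 0.23 * 0.14 = 0.0322
Total violation = 37.4976 + 0.0322 = 37.5298


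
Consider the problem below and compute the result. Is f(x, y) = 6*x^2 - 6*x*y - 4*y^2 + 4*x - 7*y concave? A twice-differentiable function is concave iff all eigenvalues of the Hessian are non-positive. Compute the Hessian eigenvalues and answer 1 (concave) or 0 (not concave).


The Hessian of f(x,y) = 6*x^2 - 6*x*y - 4*y^2 + 4*x - 7*y is:
H = [[12, -6], [-6, -8]]
Trace = 12 - 8 = 4
Determinant = 12*-8 - (-6)^2 = -132
Discriminant = (4)^2 - 4*-132 = 544.0
Eigenvalues: lambda_1 = -9.6619, lambda_2 = 13.6619
The function is not concave.

0


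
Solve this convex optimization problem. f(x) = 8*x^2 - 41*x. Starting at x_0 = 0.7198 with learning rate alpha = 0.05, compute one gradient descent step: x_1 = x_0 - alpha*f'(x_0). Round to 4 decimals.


We compute the gradient at x_0 and apply the update.
f'(x) = 16*x - 41
f'(0.7198) = 16*0.7198 - 41 = -29.4832
x_1 = 0.7198 - 0.05*-29.4832 = 2.194


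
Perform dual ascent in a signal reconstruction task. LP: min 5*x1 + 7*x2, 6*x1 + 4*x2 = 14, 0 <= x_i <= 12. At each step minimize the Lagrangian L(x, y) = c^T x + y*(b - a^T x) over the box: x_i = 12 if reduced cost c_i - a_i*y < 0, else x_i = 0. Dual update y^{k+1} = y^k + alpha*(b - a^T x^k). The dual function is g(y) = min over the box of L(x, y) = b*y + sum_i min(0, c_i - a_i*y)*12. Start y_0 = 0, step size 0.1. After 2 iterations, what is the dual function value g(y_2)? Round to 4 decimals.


Dual ascent for LP: min 5*x1 + 7*x2, 6*x1 + 4*x2 = 14, 0 <= x_i <= 12
Step 1: y^k = 0.0, reduced costs: (5.0, 7.0)
  x^k = (0.0, 0.0), subgradient = b - a^T x = 14.0
  y^{k+1} = 0.0 + 0.1*14.0 = 1.4
Step 2: y^k = 1.4, reduced costs: (-3.4, 1.4)
  x^k = (12.0, 0.0), subgradient = b - a^T x = -58.0
  y^{k+1} = 1.4 + 0.1*-58.0 = -4.4
Dual objective at y_2 = -4.4: reduced costs (31.4, 24.6), box minimizer x = (0.0, 0.0)
g(y_2) = b*y + (c1 - a1*y)*x1 + (c2 - a2*y)*x2 = 14*(-4.4) + 31.4*0.0 + 24.6*0.0 = -61.6 + 0.0 + 0.0 = -61.6


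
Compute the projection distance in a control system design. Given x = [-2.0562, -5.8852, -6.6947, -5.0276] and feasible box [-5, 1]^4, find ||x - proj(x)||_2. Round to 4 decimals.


Project each component onto [-5, 1].
clip(-2.0562) = -2.0562, clip(-5.8852) = -5.0, clip(-6.6947) = -5.0, clip(-5.0276) = -5.0
Projection = [-2.0562, -5.0, -5.0, -5.0]
Squared diffs: [0.0, 0.7836, 2.872, 0.0008]
Distance = sqrt(3.6564) = 1.9122


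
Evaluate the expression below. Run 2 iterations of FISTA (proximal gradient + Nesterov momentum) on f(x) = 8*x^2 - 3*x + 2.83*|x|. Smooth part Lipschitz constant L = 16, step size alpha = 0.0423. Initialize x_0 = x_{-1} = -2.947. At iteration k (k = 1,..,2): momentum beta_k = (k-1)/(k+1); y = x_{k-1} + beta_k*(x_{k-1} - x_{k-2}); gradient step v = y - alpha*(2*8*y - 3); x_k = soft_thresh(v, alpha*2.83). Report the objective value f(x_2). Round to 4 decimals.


FISTA on f(x) = 8*x^2 - 3*x + 2.83*|x|
L = 16, alpha = 0.0423
Iteration 1: beta = 0.0, y = -2.947 + 0.0*(-2.947 + 2.947) = -2.947
  grad(y) = -50.152, v = y - alpha*grad = -0.8256
  prox(v) = soft_thresh(-0.8256, 0.1197) = -0.7059
Iteration 2: beta = 0.3333, y = -0.7059 + 0.3333*(-0.7059 + 2.947) = 0.0412
  grad(y) = -2.341, v = y - alpha*grad = 0.1402
  prox(v) = soft_thresh(0.1402, 0.1197) = 0.0205
f(x_2) = 8*0.0205^2 - 3*0.0205 + 2.83*|0.0205| = -0.0001


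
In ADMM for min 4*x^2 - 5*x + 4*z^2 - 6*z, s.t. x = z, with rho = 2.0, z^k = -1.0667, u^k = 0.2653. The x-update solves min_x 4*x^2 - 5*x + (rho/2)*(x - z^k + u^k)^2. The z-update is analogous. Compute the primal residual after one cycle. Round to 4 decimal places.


ADMM iteration with rho = 2.0, z^k = -1.0667, u^k = 0.2653
Step 1: x-update.
Minimize 4*x^2 - 5*x + (2.0/2)*(x + 1.0667 + 0.2653)^2
FOC: (2*4 + 2.0)*x = 5 + 2.0*(-1.0667 - 0.2653)
x^{k+1} = 0.2336
Step 2: z-update.
Minimize 4*z^2 - 6*z + (2.0/2)*(0.2336 - z + 0.2653)^2
FOC: (2*4 + 2.0)*z = 6 + 2.0*(0.2336 + 0.2653)
z^{k+1} = 0.6998
Step 3: u-update.
u^{k+1} = 0.2653 + 0.2336 - 0.6998 = -0.2009
Step 4: Primal residual = |0.2336 - 0.6998| = 0.4662


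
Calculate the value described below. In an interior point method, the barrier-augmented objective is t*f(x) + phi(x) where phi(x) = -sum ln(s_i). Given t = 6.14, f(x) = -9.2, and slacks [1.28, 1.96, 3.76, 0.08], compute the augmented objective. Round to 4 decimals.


Step 1: Compute log-barrier.
ln values: [0.2469, 0.6729, 1.3244, -2.5257]
phi = -(0.2469 + 0.6729 + 1.3244 - 2.5257) = 0.2815
Step 2: Compute augmented objective.
t*f(x) = 6.14*-9.2 = -56.488
Total = -56.488 + 0.2815 = -56.2065


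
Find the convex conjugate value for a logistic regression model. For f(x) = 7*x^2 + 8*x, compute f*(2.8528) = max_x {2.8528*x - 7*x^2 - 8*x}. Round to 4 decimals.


f*(y) = sup_x {y*x - a*x^2 - b*x} = sup_x {(y-b)*x - a*x^2}
FOC: (y - b) - 2a*x = 0 => x* = (y - b)/(2a)
x* = (2.8528 - 8)/(2*7) = -0.3677
f*(2.8528) = (y-b)^2/(4a) = (2.8528 - 8)^2/(4*7)
= 26.4937/28 = 0.9462


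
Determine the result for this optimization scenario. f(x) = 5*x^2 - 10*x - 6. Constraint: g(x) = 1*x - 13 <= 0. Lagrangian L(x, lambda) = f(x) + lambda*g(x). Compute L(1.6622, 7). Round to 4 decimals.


Step 1: Evaluate f(x).
f(1.6622) = 5*1.6622^2 - 10*1.6622 - 6 = -8.8075
Step 2: Evaluate g(x).
g(1.6622) = 1*1.6622 - 13 = -11.3378
Step 3: Compute Lagrangian.
L = -8.8075 + 7*-11.3378 = -88.1721


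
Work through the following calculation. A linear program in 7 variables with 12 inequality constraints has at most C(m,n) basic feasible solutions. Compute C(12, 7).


Each vertex corresponds to some choice of n active constraints out of m, so the number of vertices is at most C(m, n) = m! / (n!(m-n)!).
m = 12, n = 7
Numerator: 12 * 11 * 10 * 9 * 8 * 7 * 6
Denominator: 7! = 5040
C(12, 7) = 792


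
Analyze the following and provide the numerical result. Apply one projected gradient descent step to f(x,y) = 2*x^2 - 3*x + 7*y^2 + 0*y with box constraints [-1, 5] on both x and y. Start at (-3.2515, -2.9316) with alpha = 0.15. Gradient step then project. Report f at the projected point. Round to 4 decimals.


Step 1: Compute gradient at (-3.2515, -2.9316).
grad_x = 2*2*-3.2515 - 3 = -16.006
grad_y = 2*7*-2.9316 + 0 = -41.0424
Step 2: Gradient step.
x_raw = -3.2515 - 0.15*-16.006 = -0.8506
y_raw = -2.9316 - 0.15*-41.0424 = 3.2248
Step 3: Project onto [-1, 5].
x_proj = clip(-0.8506) = -0.8506
y_proj = clip(3.2248) = 3.2248
Step 4: Evaluate f.
f(-0.8506, 3.2248) = 76.7924


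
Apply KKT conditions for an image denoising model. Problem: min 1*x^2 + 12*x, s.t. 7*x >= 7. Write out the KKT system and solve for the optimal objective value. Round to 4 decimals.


Step 1: Try lambda = 0 (constraint inactive).
x_unc = -12/(2*1) = -6.0
Check: 7*-6.0 = -42.0 < 7 -- violated!
Step 2: Constraint must be active: 7*x = 7
x* = 7/7 = 1.0
lambda = (2*1*1.0 + 12)/7 = 2.0
Step 3: Compute optimal value.
f(x*) = 1*1.0^2 + 12*1.0 = 13.0


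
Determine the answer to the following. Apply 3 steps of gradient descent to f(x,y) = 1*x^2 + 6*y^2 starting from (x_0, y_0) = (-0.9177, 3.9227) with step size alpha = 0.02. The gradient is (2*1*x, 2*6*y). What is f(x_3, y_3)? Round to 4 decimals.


Gradient descent on f(x,y) = 1*x^2 + 6*y^2.
Starting point: (-0.9177, 3.9227), alpha = 0.02
Step 1: grad_x = 2*1*-0.9177 = -1.8354, grad_y = 2*6*3.9227 = 47.0724
  x_1 = -0.9177 - 0.02*-1.8354 = -0.881
  y_1 = 3.9227 - 0.02*47.0724 = 2.9813
Step 2: grad_x = 2*1*-0.881 = -1.762, grad_y = 2*6*2.9813 = 35.775
  x_2 = -0.881 - 0.02*-1.762 = -0.8458
  y_2 = 2.9813 - 0.02*35.775 = 2.2658
Step 3: grad_x = 2*1*-0.8458 = -1.6915, grad_y = 2*6*2.2658 = 27.189
  x_3 = -0.8458 - 0.02*-1.6915 = -0.8119
  y_3 = 2.2658 - 0.02*27.189 = 1.722
f(-0.8119, 1.722) = 1*(-0.8119)^2 + 6*1.722^2 = 18.4503


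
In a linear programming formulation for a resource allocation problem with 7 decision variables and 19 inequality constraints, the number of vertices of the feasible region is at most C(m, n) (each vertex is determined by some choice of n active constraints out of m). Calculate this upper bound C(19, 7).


Each vertex corresponds to some choice of n active constraints out of m, so the number of vertices is at most C(m, n) = m! / (n!(m-n)!).
m = 19, n = 7
Numerator: 19 * 18 * 17 * 16 * 15 * 14 * 13
Denominator: 7! = 5040
C(19, 7) = 50388


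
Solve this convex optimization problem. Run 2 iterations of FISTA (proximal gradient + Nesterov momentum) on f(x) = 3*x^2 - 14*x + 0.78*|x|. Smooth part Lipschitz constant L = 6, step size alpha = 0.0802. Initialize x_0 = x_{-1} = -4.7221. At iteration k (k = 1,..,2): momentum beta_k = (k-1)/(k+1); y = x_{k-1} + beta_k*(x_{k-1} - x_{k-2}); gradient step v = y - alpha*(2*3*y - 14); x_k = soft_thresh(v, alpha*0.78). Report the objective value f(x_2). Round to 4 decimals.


FISTA on f(x) = 3*x^2 - 14*x + 0.78*|x|
L = 6, alpha = 0.0802
Iteration 1: beta = 0.0, y = -4.7221 + 0.0*(-4.7221 + 4.7221) = -4.7221
  grad(y) = -42.3326, v = y - alpha*grad = -1.327
  prox(v) = soft_thresh(-1.327, 0.0626) = -1.2645
Iteration 2: beta = 0.3333, y = -1.2645 + 0.3333*(-1.2645 + 4.7221) = -0.1119
  grad(y) = -14.6716, v = y - alpha*grad = 1.0647
  prox(v) = soft_thresh(1.0647, 0.0626) = 1.0022
f(x_2) = 3*1.0022^2 - 14*1.0022 + 0.78*|1.0022| = -10.2357


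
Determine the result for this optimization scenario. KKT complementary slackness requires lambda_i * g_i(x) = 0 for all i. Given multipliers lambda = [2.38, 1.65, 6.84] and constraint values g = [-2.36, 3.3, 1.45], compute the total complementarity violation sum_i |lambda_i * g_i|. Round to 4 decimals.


KKT complementary slackness check:
lambda_1 * g_1 = 2.38 * -2.36 = -5.6168
lambda_2 * g_2 = 1.65 * 3.3 = 5.445
lambda_3 * g_3 = 6.84 * 1.45 = 9.918
Total violation = 5.6168 + 5.445 + 9.918 = 20.9798


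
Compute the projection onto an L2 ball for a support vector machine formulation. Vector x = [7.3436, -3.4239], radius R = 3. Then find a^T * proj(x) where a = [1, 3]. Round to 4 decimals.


Step 1: Compute ||x|| (intermediates to 6 decimals).
||x|| = sqrt(7.3436^2 + (-3.4239)^2) = 8.102565
Step 2: Project.
Since ||x|| > R, scale = R/||x|| = 3/8.102565 = 0.370253, proj(x) = scale * x
proj(x) = [2.71899, -1.267709]
Step 3: Dot product.
a^T * proj(x) = 1*2.71899 + 3*(-1.267709) = -1.0841


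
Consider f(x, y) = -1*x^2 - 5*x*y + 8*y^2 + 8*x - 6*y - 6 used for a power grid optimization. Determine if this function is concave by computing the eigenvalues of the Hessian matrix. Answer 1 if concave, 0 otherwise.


The Hessian of f(x,y) = -1*x^2 - 5*x*y + 8*y^2 + 8*x - 6*y - 6 is:
H = [[-2, -5], [-5, 16]]
Trace = -2 + 16 = 14
Determinant = -2*16 - (-5)^2 = -57
Discriminant = (14)^2 - 4*-57 = 424.0
Eigenvalues: lambda_1 = -3.2956, lambda_2 = 17.2956
The function is not concave.

0


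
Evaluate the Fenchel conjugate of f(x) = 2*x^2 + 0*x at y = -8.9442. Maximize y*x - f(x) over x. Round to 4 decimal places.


f*(y) = sup_x {y*x - a*x^2 - b*x} = sup_x {(y-b)*x - a*x^2}
FOC: (y - b) - 2a*x = 0 => x* = (y - b)/(2a)
x* = (-8.9442 - 0)/(2*2) = -2.2361
f*(-8.9442) = (y-b)^2/(4a) = (-8.9442 - 0)^2/(4*2)
= 79.9987/8 = 9.9998


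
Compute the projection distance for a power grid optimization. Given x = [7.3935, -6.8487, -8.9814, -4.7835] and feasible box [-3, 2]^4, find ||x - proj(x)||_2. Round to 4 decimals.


Project each component onto [-3, 2].
clip(7.3935) = 2.0, clip(-6.8487) = -3.0, clip(-8.9814) = -3.0, clip(-4.7835) = -3.0
Projection = [2.0, -3.0, -3.0, -3.0]
Squared diffs: [29.0898, 14.8125, 35.7771, 3.1809]
Distance = sqrt(82.8603) = 9.1028


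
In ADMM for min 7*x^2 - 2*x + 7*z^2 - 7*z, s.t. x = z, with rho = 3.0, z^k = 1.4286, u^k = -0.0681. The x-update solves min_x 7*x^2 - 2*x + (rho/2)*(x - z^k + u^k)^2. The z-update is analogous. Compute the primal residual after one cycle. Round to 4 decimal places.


ADMM iteration with rho = 3.0, z^k = 1.4286, u^k = -0.0681
Step 1: x-update.
Minimize 7*x^2 - 2*x + (3.0/2)*(x - 1.4286 - 0.0681)^2
FOC: (2*7 + 3.0)*x = 2 + 3.0*(1.4286 + 0.0681)
x^{k+1} = 0.3818
Step 2: z-update.
Minimize 7*z^2 - 7*z + (3.0/2)*(0.3818 - z - 0.0681)^2
FOC: (2*7 + 3.0)*z = 7 + 3.0*(0.3818 - 0.0681)
z^{k+1} = 0.4671
Step 3: u-update.
u^{k+1} = -0.0681 + 0.3818 - 0.4671 = -0.1534
Step 4: Primal residual = |0.3818 - 0.4671| = 0.0853


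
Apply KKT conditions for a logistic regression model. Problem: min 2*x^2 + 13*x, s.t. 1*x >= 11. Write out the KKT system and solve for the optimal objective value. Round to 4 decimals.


Step 1: Try lambda = 0 (constraint inactive).
x_unc = -13/(2*2) = -3.25
Check: 1*-3.25 = -3.25 < 11 -- violated!
Step 2: Constraint must be active: 1*x = 11
x* = 11/1 = 11.0
lambda = (2*2*11.0 + 13)/1 = 57.0
Step 3: Compute optimal value.
f(x*) = 2*11.0^2 + 13*11.0 = 385.0


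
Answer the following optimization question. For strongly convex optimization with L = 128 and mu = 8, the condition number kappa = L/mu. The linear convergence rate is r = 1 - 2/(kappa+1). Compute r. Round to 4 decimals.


Step 1: Compute the condition number.
kappa = L/mu = 128/8 = 16.0
Step 2: Compute the convergence rate.
r = 1 - 2/(kappa + 1) = 1 - 2*mu/(L + mu) = (L - mu)/(L + mu) = 120/136 = 0.8824


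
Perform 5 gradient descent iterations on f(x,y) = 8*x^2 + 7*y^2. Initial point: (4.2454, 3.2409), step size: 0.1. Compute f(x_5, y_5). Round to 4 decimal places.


Gradient descent on f(x,y) = 8*x^2 + 7*y^2.
Starting point: (4.2454, 3.2409), alpha = 0.1
Step 1: grad_x = 2*8*4.2454 = 67.9264, grad_y = 2*7*3.2409 = 45.3726
  x_1 = 4.2454 - 0.1*67.9264 = -2.5472
  y_1 = 3.2409 - 0.1*45.3726 = -1.2964
Step 2: grad_x = 2*8*-2.5472 = -40.7558, grad_y = 2*7*-1.2964 = -18.149
  x_2 = -2.5472 - 0.1*-40.7558 = 1.5283
  y_2 = -1.2964 - 0.1*-18.149 = 0.5185
Step 3: grad_x = 2*8*1.5283 = 24.4535, grad_y = 2*7*0.5185 = 7.2596
  x_3 = 1.5283 - 0.1*24.4535 = -0.917
  y_3 = 0.5185 - 0.1*7.2596 = -0.2074
Step 4: grad_x = 2*8*-0.917 = -14.6721, grad_y = 2*7*-0.2074 = -2.9038
  x_4 = -0.917 - 0.1*-14.6721 = 0.5502
  y_4 = -0.2074 - 0.1*-2.9038 = 0.083
Step 5: grad_x = 2*8*0.5502 = 8.8033, grad_y = 2*7*0.083 = 1.1615
  x_5 = 0.5502 - 0.1*8.8033 = -0.3301
  y_5 = 0.083 - 0.1*1.1615 = -0.0332
f(-0.3301, -0.0332) = 8*(-0.3301)^2 + 7*(-0.0332)^2 = 0.8796


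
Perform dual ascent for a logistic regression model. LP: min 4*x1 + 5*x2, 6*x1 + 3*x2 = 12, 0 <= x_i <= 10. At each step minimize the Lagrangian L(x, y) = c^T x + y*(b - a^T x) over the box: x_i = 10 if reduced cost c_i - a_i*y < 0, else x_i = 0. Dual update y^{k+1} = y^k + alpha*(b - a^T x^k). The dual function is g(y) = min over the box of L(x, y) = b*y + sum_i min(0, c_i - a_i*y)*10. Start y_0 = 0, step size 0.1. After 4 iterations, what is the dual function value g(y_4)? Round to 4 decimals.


Dual ascent for LP: min 4*x1 + 5*x2, 6*x1 + 3*x2 = 12, 0 <= x_i <= 10
Step 1: y^k = 0.0, reduced costs: (4.0, 5.0)
  x^k = (0.0, 0.0), subgradient = b - a^T x = 12.0
  y^{k+1} = 0.0 + 0.1*12.0 = 1.2
Step 2: y^k = 1.2, reduced costs: (-3.2, 1.4)
  x^k = (10.0, 0.0), subgradient = b - a^T x = -48.0
  y^{k+1} = 1.2 + 0.1*-48.0 = -3.6
Step 3: y^k = -3.6, reduced costs: (25.6, 15.8)
  x^k = (0.0, 0.0), subgradient = b - a^T x = 12.0
  y^{k+1} = -3.6 + 0.1*12.0 = -2.4
Step 4: y^k = -2.4, reduced costs: (18.4, 12.2)
  x^k = (0.0, 0.0), subgradient = b - a^T x = 12.0
  y^{k+1} = -2.4 + 0.1*12.0 = -1.2
Dual objective at y_4 = -1.2: reduced costs (11.2, 8.6), box minimizer x = (0.0, 0.0)
g(y_4) = b*y + (c1 - a1*y)*x1 + (c2 - a2*y)*x2 = 12*(-1.2) + 11.2*0.0 + 8.6*0.0 = -14.4 + 0.0 + 0.0 = -14.4


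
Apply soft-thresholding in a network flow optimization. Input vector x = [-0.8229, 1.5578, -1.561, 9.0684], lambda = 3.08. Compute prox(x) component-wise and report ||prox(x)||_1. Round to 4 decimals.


Soft-thresholding with lambda = 3.08:
prox(-0.8229) = sign(-0.8229)*max(|-0.8229| - 3.08, 0) = 0.0
prox(1.5578) = sign(1.5578)*max(|1.5578| - 3.08, 0) = 0.0
prox(-1.561) = sign(-1.561)*max(|-1.561| - 3.08, 0) = 0.0
prox(9.0684) = sign(9.0684)*max(|9.0684| - 3.08, 0) = 5.9884
prox(x) = [0.0, 0.0, 0.0, 5.9884]
||prox(x)||_1 = 0.0 + 0.0 + 0.0 + 5.9884 = 5.9884


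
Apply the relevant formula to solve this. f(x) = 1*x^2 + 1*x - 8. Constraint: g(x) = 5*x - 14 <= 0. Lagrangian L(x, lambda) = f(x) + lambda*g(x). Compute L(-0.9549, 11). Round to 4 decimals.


Step 1: Evaluate f(x).
f(-0.9549) = 1*(-0.9549)^2 + 1*(-0.9549) - 8 = -8.0431
Step 2: Evaluate g(x).
g(-0.9549) = 5*-0.9549 - 14 = -18.7745
Step 3: Compute Lagrangian.
L = -8.0431 + 11*-18.7745 = -214.5626


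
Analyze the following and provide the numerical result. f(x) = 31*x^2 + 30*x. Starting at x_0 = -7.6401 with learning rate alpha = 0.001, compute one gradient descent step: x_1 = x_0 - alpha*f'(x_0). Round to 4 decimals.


We compute the gradient at x_0 and apply the update.
f'(x) = 62*x + 30
f'(-7.6401) = 62*-7.6401 + 30 = -443.6862
x_1 = -7.6401 - 0.001*-443.6862 = -7.1964


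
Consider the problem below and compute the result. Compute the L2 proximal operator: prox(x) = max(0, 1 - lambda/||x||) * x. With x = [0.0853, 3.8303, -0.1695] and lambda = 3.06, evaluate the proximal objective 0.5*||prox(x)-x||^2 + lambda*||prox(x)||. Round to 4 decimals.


Step 1: Compute ||x||.
||x|| = 3.835
Step 2: Compute scaling factor.
scale = max(0, 1 - 3.06/3.835) = 0.2021
Step 3: prox(x) = [0.0172, 0.774, -0.0343]
||prox(x)|| = 0.775
Step 4: Proximal objective.
0.5*||prox-x||^2 = 4.6818
lambda*||prox|| = 2.3715
Total = 7.0533


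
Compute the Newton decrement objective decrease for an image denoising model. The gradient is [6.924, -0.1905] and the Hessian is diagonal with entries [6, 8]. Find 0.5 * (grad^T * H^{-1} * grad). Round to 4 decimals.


Step 1: H is diagonal, so H^(-1) * g = [1.154, -0.0238].
Step 2: g^T H^(-1) g = sum_i g_i^2 / H_ii
  = (6.924)^2/6 + (-0.1905)^2/8
  = 7.9903 + 0.0045 = 7.9948
Step 3: Objective decrease = 0.5 * g^T H^(-1) g = 3.9974


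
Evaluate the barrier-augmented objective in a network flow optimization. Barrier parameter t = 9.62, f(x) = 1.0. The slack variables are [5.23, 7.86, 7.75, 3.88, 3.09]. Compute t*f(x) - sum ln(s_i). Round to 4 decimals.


Step 1: Compute log-barrier.
ln values: [1.6544, 2.0618, 2.0477, 1.3558, 1.1282]
phi = -(1.6544 + 2.0618 + 2.0477 + 1.3558 + 1.1282) = -8.2479
Step 2: Compute augmented objective.
t*f(x) = 9.62*1.0 = 9.62
Total = 9.62 - 8.2479 = 1.3721


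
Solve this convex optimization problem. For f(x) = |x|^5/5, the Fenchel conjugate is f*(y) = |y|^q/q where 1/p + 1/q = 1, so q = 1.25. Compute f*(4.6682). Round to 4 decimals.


The conjugate exponent q satisfies 1/p + 1/q = 1.
p = 5, so q = 5/(5 - 1) = 1.25
|y|^q = 4.6682^1.25 = 6.8618
f*(4.6682) = 6.8618 / 1.25 = 5.4894


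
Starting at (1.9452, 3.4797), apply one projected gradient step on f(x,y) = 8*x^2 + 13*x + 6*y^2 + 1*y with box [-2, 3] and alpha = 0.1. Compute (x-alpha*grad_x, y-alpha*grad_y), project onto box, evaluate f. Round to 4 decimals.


Step 1: Compute gradient at (1.9452, 3.4797).
grad_x = 2*8*1.9452 + 13 = 44.1232
grad_y = 2*6*3.4797 + 1 = 42.7564
Step 2: Gradient step.
x_raw = 1.9452 - 0.1*44.1232 = -2.4671
y_raw = 3.4797 - 0.1*42.7564 = -0.7959
Step 3: Project onto [-2, 3].
x_proj = clip(-2.4671) = -2.0
y_proj = clip(-0.7959) = -0.7959
Step 4: Evaluate f.
f(-2.0, -0.7959) = 9.0052


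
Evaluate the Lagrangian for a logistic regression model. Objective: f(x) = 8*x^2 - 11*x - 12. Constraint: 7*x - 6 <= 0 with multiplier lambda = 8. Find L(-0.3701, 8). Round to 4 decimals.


Step 1: Evaluate f(x).
f(-0.3701) = 8*(-0.3701)^2 - 11*(-0.3701) - 12 = -6.8331
Step 2: Evaluate g(x).
g(-0.3701) = 7*-0.3701 - 6 = -8.5907
Step 3: Compute Lagrangian.
L = -6.8331 + 8*-8.5907 = -75.5587


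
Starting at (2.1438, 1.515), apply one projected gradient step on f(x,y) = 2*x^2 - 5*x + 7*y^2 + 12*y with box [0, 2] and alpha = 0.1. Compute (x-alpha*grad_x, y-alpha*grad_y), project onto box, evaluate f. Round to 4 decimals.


Step 1: Compute gradient at (2.1438, 1.515).
grad_x = 2*2*2.1438 - 5 = 3.5752
grad_y = 2*7*1.515 + 12 = 33.21
Step 2: Gradient step.
x_raw = 2.1438 - 0.1*3.5752 = 1.7863
y_raw = 1.515 - 0.1*33.21 = -1.806
Step 3: Project onto [0, 2].
x_proj = clip(1.7863) = 1.7863
y_proj = clip(-1.806) = 0.0
Step 4: Evaluate f.
f(1.7863, 0.0) = -2.5498


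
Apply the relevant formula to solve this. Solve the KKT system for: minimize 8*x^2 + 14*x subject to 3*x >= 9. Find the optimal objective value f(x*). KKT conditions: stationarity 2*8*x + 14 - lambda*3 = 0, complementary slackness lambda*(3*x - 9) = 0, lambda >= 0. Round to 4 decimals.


Step 1: Try lambda = 0 (constraint inactive).
x_unc = -14/(2*8) = -0.875
Check: 3*-0.875 = -2.625 < 9 -- violated!
Step 2: Constraint must be active: 3*x = 9
x* = 9/3 = 3.0
lambda = (2*8*3.0 + 14)/3 = 20.6667
Step 3: Compute optimal value.
f(x*) = 8*3.0^2 + 14*3.0 = 114.0
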